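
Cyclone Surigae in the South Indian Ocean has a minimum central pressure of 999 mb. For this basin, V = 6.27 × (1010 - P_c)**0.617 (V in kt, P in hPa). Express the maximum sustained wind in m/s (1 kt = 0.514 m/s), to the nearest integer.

14 m/s

ΔP = 1010 − 999 = 11 mb.
V ≈ 6.27 × 11^0.617 = 6.27 × 4.391 ≈ 27.530 kt.
27.530 × 0.514 ≈ 14.15 m/s → 14 m/s.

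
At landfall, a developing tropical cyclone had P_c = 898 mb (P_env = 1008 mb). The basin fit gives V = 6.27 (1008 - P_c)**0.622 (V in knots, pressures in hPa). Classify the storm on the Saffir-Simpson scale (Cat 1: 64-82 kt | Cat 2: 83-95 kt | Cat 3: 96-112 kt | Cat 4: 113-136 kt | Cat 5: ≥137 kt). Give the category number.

4

ΔP = 1008 − 898 = 110 mb.
V ≈ 6.27 × 110^0.622 = 6.27 × 18.61 ≈ 117 kt.
117 kt falls in the Category 4 band.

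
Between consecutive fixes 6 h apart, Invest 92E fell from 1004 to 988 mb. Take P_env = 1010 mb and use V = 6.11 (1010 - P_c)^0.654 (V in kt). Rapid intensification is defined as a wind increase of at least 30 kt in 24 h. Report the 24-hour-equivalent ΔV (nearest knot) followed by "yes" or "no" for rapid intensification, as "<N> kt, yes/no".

V₁: ΔP = 6, V ≈ 6.11 × 6^0.654 ≈ 19.72 kt.
V₂: ΔP = 22, V ≈ 6.11 × 22^0.654 ≈ 46.13 kt.
ΔV over 6 h = 26.41 kt → 24 h equivalent = 26.41 × 24/6 ≈ 105.64 kt.
106 kt ≥ 30 kt ⇒ rapid intensification.

106 kt, yes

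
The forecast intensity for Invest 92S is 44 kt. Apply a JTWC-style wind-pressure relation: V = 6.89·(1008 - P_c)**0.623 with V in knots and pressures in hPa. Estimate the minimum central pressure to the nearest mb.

988 mb

ΔP = (V / 6.89)^(1/0.623) = (44/6.89)^1.605.
44/6.89 = 6.386; 6.386^1.605 ≈ 19.61 mb.
P_c = 1008 − 19.61 = 988.39 ≈ 988 mb.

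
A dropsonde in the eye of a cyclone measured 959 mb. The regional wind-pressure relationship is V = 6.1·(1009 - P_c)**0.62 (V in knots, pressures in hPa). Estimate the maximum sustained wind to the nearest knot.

69 kt

ΔP = 1009 − 959 = 50 mb.
50^0.62 ≈ 11.307.
V ≈ 6.1 × 11.307 ≈ 69.0 kt.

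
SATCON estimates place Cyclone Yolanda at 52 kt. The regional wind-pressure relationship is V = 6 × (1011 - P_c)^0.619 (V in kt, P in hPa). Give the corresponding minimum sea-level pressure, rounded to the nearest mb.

ΔP = (V / 6)^(1/0.619) = (52/6)^1.616.
52/6 = 8.667; 8.667^1.616 ≈ 32.74 mb.
P_c = 1011 − 32.74 = 978.26 ≈ 978 mb.

978 mb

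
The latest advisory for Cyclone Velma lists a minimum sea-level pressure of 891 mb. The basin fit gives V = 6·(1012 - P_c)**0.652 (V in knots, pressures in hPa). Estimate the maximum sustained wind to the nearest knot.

137 kt

ΔP = 1012 − 891 = 121 mb.
121^0.652 ≈ 22.802.
V ≈ 6 × 22.802 ≈ 136.8 kt.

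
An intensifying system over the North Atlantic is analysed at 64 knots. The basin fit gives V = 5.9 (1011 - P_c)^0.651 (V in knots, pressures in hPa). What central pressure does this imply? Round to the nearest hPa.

ΔP = (V / 5.9)^(1/0.651) = (64/5.9)^1.536.
64/5.9 = 10.847; 10.847^1.536 ≈ 38.94 hPa.
P_c = 1011 − 38.94 = 972.06 ≈ 972 hPa.

972 hPa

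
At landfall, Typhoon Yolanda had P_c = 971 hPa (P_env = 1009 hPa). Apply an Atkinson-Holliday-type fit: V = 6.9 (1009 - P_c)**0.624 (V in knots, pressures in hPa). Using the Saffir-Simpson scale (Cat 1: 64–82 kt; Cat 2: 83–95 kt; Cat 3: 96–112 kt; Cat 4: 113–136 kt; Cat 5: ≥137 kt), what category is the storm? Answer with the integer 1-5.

ΔP = 1009 − 971 = 38 hPa.
V ≈ 6.9 × 38^0.624 = 6.9 × 9.68 ≈ 67 kt.
67 kt falls in the Category 1 band.

1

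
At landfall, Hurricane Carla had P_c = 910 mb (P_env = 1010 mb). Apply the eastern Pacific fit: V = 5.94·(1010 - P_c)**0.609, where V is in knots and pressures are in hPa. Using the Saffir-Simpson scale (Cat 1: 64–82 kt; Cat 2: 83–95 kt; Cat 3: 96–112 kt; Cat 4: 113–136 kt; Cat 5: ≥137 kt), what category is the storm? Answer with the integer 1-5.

3

ΔP = 1010 − 910 = 100 mb.
V ≈ 5.94 × 100^0.609 = 5.94 × 16.52 ≈ 98 kt.
98 kt falls in the Category 3 band.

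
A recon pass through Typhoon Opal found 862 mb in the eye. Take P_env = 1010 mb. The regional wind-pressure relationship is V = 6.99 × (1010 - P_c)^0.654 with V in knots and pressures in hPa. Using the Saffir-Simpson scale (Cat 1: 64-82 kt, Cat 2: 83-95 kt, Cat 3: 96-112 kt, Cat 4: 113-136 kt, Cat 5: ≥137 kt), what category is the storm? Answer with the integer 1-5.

ΔP = 1010 − 862 = 148 mb.
V ≈ 6.99 × 148^0.654 = 6.99 × 26.26 ≈ 184 kt.
184 kt falls in the Category 5 band.

5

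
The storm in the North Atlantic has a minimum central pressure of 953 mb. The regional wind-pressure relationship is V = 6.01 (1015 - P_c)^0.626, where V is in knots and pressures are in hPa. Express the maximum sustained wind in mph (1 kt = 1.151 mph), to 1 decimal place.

91.6 mph

ΔP = 1015 − 953 = 62 mb.
V ≈ 6.01 × 62^0.626 = 6.01 × 13.245 ≈ 79.600 kt.
79.600 × 1.151 ≈ 91.62 mph → 91.6 mph.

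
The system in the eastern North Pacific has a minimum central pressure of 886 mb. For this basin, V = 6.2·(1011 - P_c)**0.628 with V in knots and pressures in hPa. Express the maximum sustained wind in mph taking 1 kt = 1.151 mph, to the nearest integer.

ΔP = 1011 − 886 = 125 mb.
V ≈ 6.2 × 125^0.628 = 6.2 × 20.742 ≈ 128.603 kt.
128.603 × 1.151 ≈ 148.02 mph → 148 mph.

148 mph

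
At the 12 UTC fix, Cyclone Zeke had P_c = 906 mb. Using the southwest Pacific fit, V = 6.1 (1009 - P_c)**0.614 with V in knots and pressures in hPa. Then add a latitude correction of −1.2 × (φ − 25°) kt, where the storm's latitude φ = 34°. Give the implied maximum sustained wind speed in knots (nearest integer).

94 kt

ΔP = 1009 − 906 = 103 mb.
103^0.614 ≈ 17.214.
V ≈ 6.1 × 17.214 ≈ 105.0 kt.
Latitude correction: −1.2 × (34 − 25) = -10.8 kt.
Corrected V ≈ 94.2 kt → 94 kt.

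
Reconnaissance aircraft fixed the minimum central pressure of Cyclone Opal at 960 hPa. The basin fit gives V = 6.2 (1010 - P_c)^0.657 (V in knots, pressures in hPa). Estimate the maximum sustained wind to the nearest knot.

81 kt

ΔP = 1010 − 960 = 50 hPa.
50^0.657 ≈ 13.068.
V ≈ 6.2 × 13.068 ≈ 81.0 kt.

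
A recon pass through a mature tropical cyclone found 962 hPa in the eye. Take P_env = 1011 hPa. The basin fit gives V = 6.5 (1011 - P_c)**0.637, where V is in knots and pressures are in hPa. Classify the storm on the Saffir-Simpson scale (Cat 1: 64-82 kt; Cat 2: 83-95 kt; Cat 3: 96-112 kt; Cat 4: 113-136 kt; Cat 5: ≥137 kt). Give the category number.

ΔP = 1011 − 962 = 49 hPa.
V ≈ 6.5 × 49^0.637 = 6.5 × 11.93 ≈ 78 kt.
78 kt falls in the Category 1 band.

1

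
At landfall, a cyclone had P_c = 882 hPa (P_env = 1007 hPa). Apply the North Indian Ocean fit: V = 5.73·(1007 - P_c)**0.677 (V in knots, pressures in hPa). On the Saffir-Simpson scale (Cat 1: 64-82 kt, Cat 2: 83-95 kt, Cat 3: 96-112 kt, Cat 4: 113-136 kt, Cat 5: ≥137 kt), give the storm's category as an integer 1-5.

5

ΔP = 1007 − 882 = 125 hPa.
V ≈ 5.73 × 125^0.677 = 5.73 × 26.28 ≈ 151 kt.
151 kt falls in the Category 5 band.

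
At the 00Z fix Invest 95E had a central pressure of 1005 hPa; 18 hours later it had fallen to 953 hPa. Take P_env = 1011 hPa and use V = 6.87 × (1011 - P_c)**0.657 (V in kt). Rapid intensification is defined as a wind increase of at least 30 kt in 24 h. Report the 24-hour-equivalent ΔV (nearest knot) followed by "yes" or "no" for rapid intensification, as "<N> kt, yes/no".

V₁: ΔP = 6, V ≈ 6.87 × 6^0.657 ≈ 22.29 kt.
V₂: ΔP = 58, V ≈ 6.87 × 58^0.657 ≈ 98.98 kt.
ΔV over 18 h = 76.69 kt → 24 h equivalent = 76.69 × 24/18 ≈ 102.25 kt.
102 kt ≥ 30 kt ⇒ rapid intensification.

102 kt, yes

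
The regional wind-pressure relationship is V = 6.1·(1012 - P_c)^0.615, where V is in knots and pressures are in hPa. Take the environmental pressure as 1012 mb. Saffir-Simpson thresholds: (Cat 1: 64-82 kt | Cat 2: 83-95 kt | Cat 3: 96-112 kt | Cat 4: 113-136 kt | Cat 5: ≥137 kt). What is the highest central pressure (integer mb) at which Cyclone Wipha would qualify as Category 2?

Category 2 begins at V = 83 kt.
Required ΔP = (83/6.1)^(1/0.615) = 13.607^1.626 ≈ 69.74 mb.
P_c ≤ 1012 − 69.74 = 942.26, so the highest integer P_c is 942 mb.

942 mb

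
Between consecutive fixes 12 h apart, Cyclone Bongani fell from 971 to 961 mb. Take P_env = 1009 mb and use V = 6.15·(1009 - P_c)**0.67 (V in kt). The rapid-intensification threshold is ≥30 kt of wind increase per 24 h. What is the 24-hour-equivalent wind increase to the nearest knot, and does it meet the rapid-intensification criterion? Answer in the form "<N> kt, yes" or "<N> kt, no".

V₁: ΔP = 38, V ≈ 6.15 × 38^0.67 ≈ 70.36 kt.
V₂: ΔP = 48, V ≈ 6.15 × 48^0.67 ≈ 82.28 kt.
ΔV over 12 h = 11.92 kt → 24 h equivalent = 11.92 × 24/12 ≈ 23.84 kt.
24 kt < 30 kt ⇒ not rapid intensification.

24 kt, no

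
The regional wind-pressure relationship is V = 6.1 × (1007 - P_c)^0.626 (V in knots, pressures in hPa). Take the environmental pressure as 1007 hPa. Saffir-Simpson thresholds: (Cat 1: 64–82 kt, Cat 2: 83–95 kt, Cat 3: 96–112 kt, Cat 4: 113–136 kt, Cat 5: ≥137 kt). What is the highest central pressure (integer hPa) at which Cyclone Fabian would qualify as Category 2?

942 hPa

Category 2 begins at V = 83 kt.
Required ΔP = (83/6.1)^(1/0.626) = 13.607^1.597 ≈ 64.73 hPa.
P_c ≤ 1007 − 64.73 = 942.27, so the highest integer P_c is 942 hPa.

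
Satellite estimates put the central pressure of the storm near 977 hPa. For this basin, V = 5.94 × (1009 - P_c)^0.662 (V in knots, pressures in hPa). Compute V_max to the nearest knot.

ΔP = 1009 − 977 = 32 hPa.
32^0.662 ≈ 9.918.
V ≈ 5.94 × 9.918 ≈ 58.9 kt.

59 kt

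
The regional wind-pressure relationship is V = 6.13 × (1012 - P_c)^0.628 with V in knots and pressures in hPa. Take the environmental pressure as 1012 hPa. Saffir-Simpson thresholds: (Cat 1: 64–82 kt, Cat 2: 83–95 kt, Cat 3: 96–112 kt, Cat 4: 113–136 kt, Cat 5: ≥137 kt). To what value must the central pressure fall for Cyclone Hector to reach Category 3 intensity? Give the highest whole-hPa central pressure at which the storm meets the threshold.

932 hPa

Category 3 begins at V = 96 kt.
Required ΔP = (96/6.13)^(1/0.628) = 15.661^1.592 ≈ 79.90 hPa.
P_c ≤ 1012 − 79.90 = 932.10, so the highest integer P_c is 932 hPa.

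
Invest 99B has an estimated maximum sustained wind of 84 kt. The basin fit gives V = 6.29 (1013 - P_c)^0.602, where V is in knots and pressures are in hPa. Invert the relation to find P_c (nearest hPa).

ΔP = (V / 6.29)^(1/0.602) = (84/6.29)^1.661.
84/6.29 = 13.355; 13.355^1.661 ≈ 74.10 hPa.
P_c = 1013 − 74.10 = 938.90 ≈ 939 hPa.

939 hPa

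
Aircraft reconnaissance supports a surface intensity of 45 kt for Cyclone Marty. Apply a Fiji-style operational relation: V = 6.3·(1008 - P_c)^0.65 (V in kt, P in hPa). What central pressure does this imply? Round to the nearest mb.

ΔP = (V / 6.3)^(1/0.65) = (45/6.3)^1.538.
45/6.3 = 7.143; 7.143^1.538 ≈ 20.59 mb.
P_c = 1008 − 20.59 = 987.41 ≈ 987 mb.

987 mb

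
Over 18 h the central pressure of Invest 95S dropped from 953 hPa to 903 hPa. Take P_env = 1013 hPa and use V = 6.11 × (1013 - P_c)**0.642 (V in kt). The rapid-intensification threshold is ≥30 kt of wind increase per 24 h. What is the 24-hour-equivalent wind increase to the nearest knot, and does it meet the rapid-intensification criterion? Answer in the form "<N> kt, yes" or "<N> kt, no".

54 kt, yes

V₁: ΔP = 60, V ≈ 6.11 × 60^0.642 ≈ 84.65 kt.
V₂: ΔP = 110, V ≈ 6.11 × 110^0.642 ≈ 124.92 kt.
ΔV over 18 h = 40.27 kt → 24 h equivalent = 40.27 × 24/18 ≈ 53.69 kt.
54 kt ≥ 30 kt ⇒ rapid intensification.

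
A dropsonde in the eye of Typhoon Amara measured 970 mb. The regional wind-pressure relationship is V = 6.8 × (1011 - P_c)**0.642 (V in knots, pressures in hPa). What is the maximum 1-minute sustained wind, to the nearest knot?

ΔP = 1011 − 970 = 41 mb.
41^0.642 ≈ 10.849.
V ≈ 6.8 × 10.849 ≈ 73.8 kt.

74 kt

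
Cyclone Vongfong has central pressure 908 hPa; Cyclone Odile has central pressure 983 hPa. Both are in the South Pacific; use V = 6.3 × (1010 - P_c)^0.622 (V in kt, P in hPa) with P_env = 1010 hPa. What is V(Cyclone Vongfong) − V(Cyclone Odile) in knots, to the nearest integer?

Cyclone Vongfong: ΔP = 102; V ≈ 6.3 × 102^0.622 ≈ 111.86 kt.
Cyclone Odile: ΔP = 27; V ≈ 6.3 × 27^0.622 ≈ 48.94 kt.
Difference ≈ 111.86 − 48.94 = 62.92 → 63 kt.

63 kt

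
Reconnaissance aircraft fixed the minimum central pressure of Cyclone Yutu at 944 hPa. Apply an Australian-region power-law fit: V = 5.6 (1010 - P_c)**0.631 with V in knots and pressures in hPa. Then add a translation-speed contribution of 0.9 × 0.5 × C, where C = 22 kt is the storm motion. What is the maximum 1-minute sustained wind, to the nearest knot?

89 kt

ΔP = 1010 − 944 = 66 hPa.
66^0.631 ≈ 14.065.
V ≈ 5.6 × 14.065 ≈ 78.8 kt.
Translation term: 0.9 × 0.5 × 22 = 9.9 kt.
Corrected V ≈ 88.7 kt → 89 kt.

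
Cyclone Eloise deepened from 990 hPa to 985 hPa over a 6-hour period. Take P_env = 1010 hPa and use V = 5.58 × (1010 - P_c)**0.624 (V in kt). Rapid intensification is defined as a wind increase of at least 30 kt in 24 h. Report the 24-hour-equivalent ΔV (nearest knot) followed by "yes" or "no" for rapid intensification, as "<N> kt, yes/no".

V₁: ΔP = 20, V ≈ 5.58 × 20^0.624 ≈ 36.18 kt.
V₂: ΔP = 25, V ≈ 5.58 × 25^0.624 ≈ 41.59 kt.
ΔV over 6 h = 5.41 kt → 24 h equivalent = 5.41 × 24/6 ≈ 21.64 kt.
22 kt < 30 kt ⇒ not rapid intensification.

22 kt, no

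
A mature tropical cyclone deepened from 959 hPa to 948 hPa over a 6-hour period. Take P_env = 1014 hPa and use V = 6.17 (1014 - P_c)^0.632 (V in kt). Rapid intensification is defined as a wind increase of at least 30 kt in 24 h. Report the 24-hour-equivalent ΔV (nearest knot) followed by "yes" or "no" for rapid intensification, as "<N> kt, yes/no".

38 kt, yes

V₁: ΔP = 55, V ≈ 6.17 × 55^0.632 ≈ 77.66 kt.
V₂: ΔP = 66, V ≈ 6.17 × 66^0.632 ≈ 87.14 kt.
ΔV over 6 h = 9.48 kt → 24 h equivalent = 9.48 × 24/6 ≈ 37.92 kt.
38 kt ≥ 30 kt ⇒ rapid intensification.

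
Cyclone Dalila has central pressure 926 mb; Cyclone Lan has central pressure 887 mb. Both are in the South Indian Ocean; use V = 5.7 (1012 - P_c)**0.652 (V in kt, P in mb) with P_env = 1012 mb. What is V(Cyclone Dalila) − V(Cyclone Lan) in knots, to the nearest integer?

-29 kt

Cyclone Dalila: ΔP = 86; V ≈ 5.7 × 86^0.652 ≈ 104.03 kt.
Cyclone Lan: ΔP = 125; V ≈ 5.7 × 125^0.652 ≈ 132.76 kt.
Difference ≈ 104.03 − 132.76 = -28.73 → -29 kt.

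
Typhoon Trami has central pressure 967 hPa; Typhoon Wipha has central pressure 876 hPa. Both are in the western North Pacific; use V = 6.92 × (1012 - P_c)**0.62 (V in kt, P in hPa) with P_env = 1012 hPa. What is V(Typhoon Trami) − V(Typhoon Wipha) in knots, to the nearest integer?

-72 kt

Typhoon Trami: ΔP = 45; V ≈ 6.92 × 45^0.62 ≈ 73.30 kt.
Typhoon Wipha: ΔP = 136; V ≈ 6.92 × 136^0.62 ≈ 145.51 kt.
Difference ≈ 73.30 − 145.51 = -72.21 → -72 kt.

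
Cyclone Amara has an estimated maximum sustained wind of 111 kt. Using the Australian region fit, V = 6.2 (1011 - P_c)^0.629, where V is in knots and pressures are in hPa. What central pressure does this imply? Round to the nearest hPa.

ΔP = (V / 6.2)^(1/0.629) = (111/6.2)^1.590.
111/6.2 = 17.903; 17.903^1.590 ≈ 98.16 hPa.
P_c = 1011 − 98.16 = 912.84 ≈ 913 hPa.

913 hPa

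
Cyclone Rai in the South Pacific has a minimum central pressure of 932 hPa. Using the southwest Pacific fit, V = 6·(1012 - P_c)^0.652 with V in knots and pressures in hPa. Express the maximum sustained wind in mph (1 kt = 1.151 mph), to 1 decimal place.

ΔP = 1012 − 932 = 80 hPa.
V ≈ 6 × 80^0.652 = 6 × 17.411 ≈ 104.464 kt.
104.464 × 1.151 ≈ 120.24 mph → 120.2 mph.

120.2 mph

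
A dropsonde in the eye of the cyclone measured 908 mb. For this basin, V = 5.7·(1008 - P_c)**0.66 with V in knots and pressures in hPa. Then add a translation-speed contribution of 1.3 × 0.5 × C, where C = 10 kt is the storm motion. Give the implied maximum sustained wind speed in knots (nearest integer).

ΔP = 1008 − 908 = 100 mb.
100^0.66 ≈ 20.893.
V ≈ 5.7 × 20.893 ≈ 119.1 kt.
Translation term: 1.3 × 0.5 × 10 = 6.5 kt.
Corrected V ≈ 125.6 kt → 126 kt.

126 kt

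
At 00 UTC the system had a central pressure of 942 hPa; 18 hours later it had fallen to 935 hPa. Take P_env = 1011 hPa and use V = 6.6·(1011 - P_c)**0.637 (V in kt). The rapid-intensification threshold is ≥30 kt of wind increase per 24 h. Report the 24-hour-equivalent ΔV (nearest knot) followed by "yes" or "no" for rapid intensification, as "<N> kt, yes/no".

8 kt, no

V₁: ΔP = 69, V ≈ 6.6 × 69^0.637 ≈ 97.92 kt.
V₂: ΔP = 76, V ≈ 6.6 × 76^0.637 ≈ 104.14 kt.
ΔV over 18 h = 6.22 kt → 24 h equivalent = 6.22 × 24/18 ≈ 8.29 kt.
8 kt < 30 kt ⇒ not rapid intensification.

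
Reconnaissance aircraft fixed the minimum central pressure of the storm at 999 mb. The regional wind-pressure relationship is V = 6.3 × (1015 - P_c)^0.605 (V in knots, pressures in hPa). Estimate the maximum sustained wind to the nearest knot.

ΔP = 1015 − 999 = 16 mb.
16^0.605 ≈ 5.352.
V ≈ 6.3 × 5.352 ≈ 33.7 kt.

34 kt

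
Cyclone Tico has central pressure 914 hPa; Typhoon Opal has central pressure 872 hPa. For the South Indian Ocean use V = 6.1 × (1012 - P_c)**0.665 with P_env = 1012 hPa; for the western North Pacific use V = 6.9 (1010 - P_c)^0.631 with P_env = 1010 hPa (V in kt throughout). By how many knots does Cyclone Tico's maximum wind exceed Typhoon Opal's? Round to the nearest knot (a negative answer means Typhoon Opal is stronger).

Cyclone Tico: ΔP = 98; V ≈ 6.1 × 98^0.665 ≈ 128.68 kt.
Typhoon Opal: ΔP = 138; V ≈ 6.9 × 138^0.631 ≈ 154.57 kt.
Difference ≈ 128.68 − 154.57 = -25.89 → -26 kt.

-26 kt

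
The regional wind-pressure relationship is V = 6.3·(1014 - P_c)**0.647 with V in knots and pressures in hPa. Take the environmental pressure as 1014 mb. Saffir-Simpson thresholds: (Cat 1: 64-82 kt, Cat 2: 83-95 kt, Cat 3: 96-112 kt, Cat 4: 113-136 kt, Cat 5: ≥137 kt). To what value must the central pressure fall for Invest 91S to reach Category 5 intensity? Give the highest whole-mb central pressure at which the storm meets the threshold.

897 mb

Category 5 begins at V = 137 kt.
Required ΔP = (137/6.3)^(1/0.647) = 21.746^1.546 ≈ 116.69 mb.
P_c ≤ 1014 − 116.69 = 897.31, so the highest integer P_c is 897 mb.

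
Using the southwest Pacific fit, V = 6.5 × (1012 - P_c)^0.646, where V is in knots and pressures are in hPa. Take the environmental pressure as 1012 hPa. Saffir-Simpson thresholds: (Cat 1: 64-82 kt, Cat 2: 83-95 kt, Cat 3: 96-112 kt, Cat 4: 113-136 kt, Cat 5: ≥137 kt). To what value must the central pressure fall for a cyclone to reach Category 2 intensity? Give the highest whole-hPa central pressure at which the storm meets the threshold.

960 hPa

Category 2 begins at V = 83 kt.
Required ΔP = (83/6.5)^(1/0.646) = 12.769^1.548 ≈ 51.56 hPa.
P_c ≤ 1012 − 51.56 = 960.44, so the highest integer P_c is 960 hPa.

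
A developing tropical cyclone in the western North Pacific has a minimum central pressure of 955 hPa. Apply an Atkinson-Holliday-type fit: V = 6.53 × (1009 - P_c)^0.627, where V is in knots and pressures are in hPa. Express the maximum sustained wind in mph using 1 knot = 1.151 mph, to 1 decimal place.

91.7 mph

ΔP = 1009 − 955 = 54 hPa.
V ≈ 6.53 × 54^0.627 = 6.53 × 12.196 ≈ 79.639 kt.
79.639 × 1.151 ≈ 91.66 mph → 91.7 mph.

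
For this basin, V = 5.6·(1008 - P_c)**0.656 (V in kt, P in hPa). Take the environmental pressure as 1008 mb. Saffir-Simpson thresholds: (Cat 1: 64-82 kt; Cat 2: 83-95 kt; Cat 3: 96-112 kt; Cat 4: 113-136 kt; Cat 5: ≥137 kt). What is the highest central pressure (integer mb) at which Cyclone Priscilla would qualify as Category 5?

Category 5 begins at V = 137 kt.
Required ΔP = (137/5.6)^(1/0.656) = 24.464^1.524 ≈ 130.82 mb.
P_c ≤ 1008 − 130.82 = 877.18, so the highest integer P_c is 877 mb.

877 mb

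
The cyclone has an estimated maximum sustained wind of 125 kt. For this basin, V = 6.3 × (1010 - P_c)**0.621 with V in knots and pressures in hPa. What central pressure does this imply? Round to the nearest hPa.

ΔP = (V / 6.3)^(1/0.621) = (125/6.3)^1.610.
125/6.3 = 19.841; 19.841^1.610 ≈ 122.88 hPa.
P_c = 1010 − 122.88 = 887.12 ≈ 887 hPa.

887 hPa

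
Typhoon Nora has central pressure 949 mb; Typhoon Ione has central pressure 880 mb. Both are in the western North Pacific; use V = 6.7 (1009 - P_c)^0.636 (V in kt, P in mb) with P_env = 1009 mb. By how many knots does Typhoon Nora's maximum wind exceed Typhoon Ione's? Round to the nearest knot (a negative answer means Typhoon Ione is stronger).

-57 kt

Typhoon Nora: ΔP = 60; V ≈ 6.7 × 60^0.636 ≈ 90.57 kt.
Typhoon Ione: ΔP = 129; V ≈ 6.7 × 129^0.636 ≈ 147.37 kt.
Difference ≈ 90.57 − 147.37 = -56.80 → -57 kt.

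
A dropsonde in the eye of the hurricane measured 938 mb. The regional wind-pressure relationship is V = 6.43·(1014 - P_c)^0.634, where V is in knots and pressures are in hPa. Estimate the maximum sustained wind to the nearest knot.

ΔP = 1014 − 938 = 76 mb.
76^0.634 ≈ 15.575.
V ≈ 6.43 × 15.575 ≈ 100.1 kt.

100 kt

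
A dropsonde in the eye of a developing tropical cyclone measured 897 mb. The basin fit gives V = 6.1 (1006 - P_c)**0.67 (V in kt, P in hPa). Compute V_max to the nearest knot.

ΔP = 1006 − 897 = 109 mb.
109^0.67 ≈ 23.178.
V ≈ 6.1 × 23.178 ≈ 141.4 kt.

141 kt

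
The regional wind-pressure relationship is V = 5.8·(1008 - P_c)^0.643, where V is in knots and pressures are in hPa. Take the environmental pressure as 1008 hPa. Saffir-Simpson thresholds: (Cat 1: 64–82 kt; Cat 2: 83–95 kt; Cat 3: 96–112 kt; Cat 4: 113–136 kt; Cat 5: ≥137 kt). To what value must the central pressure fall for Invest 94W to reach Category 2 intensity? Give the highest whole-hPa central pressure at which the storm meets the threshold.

Category 2 begins at V = 83 kt.
Required ΔP = (83/5.8)^(1/0.643) = 14.310^1.555 ≈ 62.70 hPa.
P_c ≤ 1008 − 62.70 = 945.30, so the highest integer P_c is 945 hPa.

945 hPa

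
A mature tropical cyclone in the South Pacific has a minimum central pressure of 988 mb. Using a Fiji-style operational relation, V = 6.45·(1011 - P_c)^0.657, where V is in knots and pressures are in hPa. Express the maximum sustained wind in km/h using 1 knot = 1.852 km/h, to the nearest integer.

ΔP = 1011 − 988 = 23 mb.
V ≈ 6.45 × 23^0.657 = 6.45 × 7.846 ≈ 50.608 kt.
50.608 × 1.852 ≈ 93.73 km/h → 94 km/h.

94 km/h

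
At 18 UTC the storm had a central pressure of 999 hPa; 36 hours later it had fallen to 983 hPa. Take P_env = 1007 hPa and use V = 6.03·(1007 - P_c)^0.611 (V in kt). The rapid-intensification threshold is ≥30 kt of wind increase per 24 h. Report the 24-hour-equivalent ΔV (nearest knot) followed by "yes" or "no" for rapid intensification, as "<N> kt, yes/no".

14 kt, no

V₁: ΔP = 8, V ≈ 6.03 × 8^0.611 ≈ 21.48 kt.
V₂: ΔP = 24, V ≈ 6.03 × 24^0.611 ≈ 42.04 kt.
ΔV over 36 h = 20.56 kt → 24 h equivalent = 20.56 × 24/36 ≈ 13.71 kt.
14 kt < 30 kt ⇒ not rapid intensification.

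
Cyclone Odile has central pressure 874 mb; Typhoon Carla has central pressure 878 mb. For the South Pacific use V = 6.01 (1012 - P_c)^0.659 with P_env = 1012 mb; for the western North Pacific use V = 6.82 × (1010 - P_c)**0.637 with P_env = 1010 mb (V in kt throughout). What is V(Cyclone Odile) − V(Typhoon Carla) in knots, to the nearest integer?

Cyclone Odile: ΔP = 138; V ≈ 6.01 × 138^0.659 ≈ 154.54 kt.
Typhoon Carla: ΔP = 132; V ≈ 6.82 × 132^0.637 ≈ 152.96 kt.
Difference ≈ 154.54 − 152.96 = 1.58 → 2 kt.

2 kt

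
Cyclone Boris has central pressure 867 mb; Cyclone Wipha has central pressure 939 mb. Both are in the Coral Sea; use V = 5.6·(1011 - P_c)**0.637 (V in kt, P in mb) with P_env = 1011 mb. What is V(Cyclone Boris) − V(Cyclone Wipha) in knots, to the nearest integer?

Cyclone Boris: ΔP = 144; V ≈ 5.6 × 144^0.637 ≈ 132.76 kt.
Cyclone Wipha: ΔP = 72; V ≈ 5.6 × 72^0.637 ≈ 85.37 kt.
Difference ≈ 132.76 − 85.37 = 47.39 → 47 kt.

47 kt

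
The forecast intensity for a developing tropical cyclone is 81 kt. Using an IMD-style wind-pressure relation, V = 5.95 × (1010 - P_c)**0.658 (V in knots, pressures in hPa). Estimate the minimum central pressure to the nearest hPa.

957 hPa

ΔP = (V / 5.95)^(1/0.658) = (81/5.95)^1.520.
81/5.95 = 13.613; 13.613^1.520 ≈ 52.89 hPa.
P_c = 1010 − 52.89 = 957.11 ≈ 957 hPa.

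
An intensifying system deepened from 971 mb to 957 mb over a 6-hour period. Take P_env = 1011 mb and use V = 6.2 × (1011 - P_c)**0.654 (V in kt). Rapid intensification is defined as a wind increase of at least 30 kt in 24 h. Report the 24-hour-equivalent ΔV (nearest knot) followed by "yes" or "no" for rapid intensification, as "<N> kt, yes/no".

V₁: ΔP = 40, V ≈ 6.2 × 40^0.654 ≈ 69.21 kt.
V₂: ΔP = 54, V ≈ 6.2 × 54^0.654 ≈ 84.21 kt.
ΔV over 6 h = 15.00 kt → 24 h equivalent = 15.00 × 24/6 ≈ 60.00 kt.
60 kt ≥ 30 kt ⇒ rapid intensification.

60 kt, yes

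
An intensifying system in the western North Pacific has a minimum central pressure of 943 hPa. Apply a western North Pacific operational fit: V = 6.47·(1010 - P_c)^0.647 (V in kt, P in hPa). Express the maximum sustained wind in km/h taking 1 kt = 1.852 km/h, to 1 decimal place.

ΔP = 1010 − 943 = 67 hPa.
V ≈ 6.47 × 67^0.647 = 6.47 × 15.187 ≈ 98.260 kt.
98.260 × 1.852 ≈ 181.98 km/h → 182.0 km/h.

182.0 km/h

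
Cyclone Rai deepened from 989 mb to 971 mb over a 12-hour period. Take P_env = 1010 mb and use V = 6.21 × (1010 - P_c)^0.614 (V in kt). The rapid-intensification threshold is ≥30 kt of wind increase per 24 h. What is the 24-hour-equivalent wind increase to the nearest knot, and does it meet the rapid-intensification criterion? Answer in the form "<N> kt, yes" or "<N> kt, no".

V₁: ΔP = 21, V ≈ 6.21 × 21^0.614 ≈ 40.27 kt.
V₂: ΔP = 39, V ≈ 6.21 × 39^0.614 ≈ 58.89 kt.
ΔV over 12 h = 18.62 kt → 24 h equivalent = 18.62 × 24/12 ≈ 37.24 kt.
37 kt ≥ 30 kt ⇒ rapid intensification.

37 kt, yes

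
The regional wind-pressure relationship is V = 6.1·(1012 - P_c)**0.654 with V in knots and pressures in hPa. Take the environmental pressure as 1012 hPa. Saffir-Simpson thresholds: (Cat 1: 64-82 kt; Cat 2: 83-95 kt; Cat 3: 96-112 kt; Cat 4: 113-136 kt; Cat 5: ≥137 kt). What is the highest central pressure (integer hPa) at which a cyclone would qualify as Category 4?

Category 4 begins at V = 113 kt.
Required ΔP = (113/6.1)^(1/0.654) = 18.525^1.529 ≈ 86.79 hPa.
P_c ≤ 1012 − 86.79 = 925.21, so the highest integer P_c is 925 hPa.

925 hPa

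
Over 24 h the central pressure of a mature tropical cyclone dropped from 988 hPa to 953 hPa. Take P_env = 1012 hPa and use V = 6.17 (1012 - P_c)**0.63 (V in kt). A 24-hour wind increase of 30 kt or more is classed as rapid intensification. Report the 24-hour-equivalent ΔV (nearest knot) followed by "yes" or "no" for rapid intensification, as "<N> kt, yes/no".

35 kt, yes

V₁: ΔP = 24, V ≈ 6.17 × 24^0.63 ≈ 45.69 kt.
V₂: ΔP = 59, V ≈ 6.17 × 59^0.63 ≈ 80.52 kt.
ΔV over 24 h = 34.83 kt → 24 h equivalent = 34.83 × 24/24 ≈ 34.83 kt.
35 kt ≥ 30 kt ⇒ rapid intensification.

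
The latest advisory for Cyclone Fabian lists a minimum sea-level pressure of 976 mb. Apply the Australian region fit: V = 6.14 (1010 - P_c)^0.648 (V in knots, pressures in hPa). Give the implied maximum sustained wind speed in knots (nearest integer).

ΔP = 1010 − 976 = 34 mb.
34^0.648 ≈ 9.826.
V ≈ 6.14 × 9.826 ≈ 60.3 kt.

60 kt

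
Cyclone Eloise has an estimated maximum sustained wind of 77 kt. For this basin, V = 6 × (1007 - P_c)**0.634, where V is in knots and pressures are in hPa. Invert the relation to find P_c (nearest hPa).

ΔP = (V / 6)^(1/0.634) = (77/6)^1.577.
77/6 = 12.833; 12.833^1.577 ≈ 56.00 hPa.
P_c = 1007 − 56.00 = 951.00 ≈ 951 hPa.

951 hPa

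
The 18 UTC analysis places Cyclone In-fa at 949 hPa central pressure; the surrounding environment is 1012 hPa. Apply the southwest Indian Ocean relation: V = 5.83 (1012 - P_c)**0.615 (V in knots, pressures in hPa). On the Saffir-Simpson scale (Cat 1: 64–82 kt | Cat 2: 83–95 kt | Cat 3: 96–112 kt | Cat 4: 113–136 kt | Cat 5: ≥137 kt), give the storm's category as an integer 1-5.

1

ΔP = 1012 − 949 = 63 hPa.
V ≈ 5.83 × 63^0.615 = 5.83 × 12.78 ≈ 75 kt.
75 kt falls in the Category 1 band.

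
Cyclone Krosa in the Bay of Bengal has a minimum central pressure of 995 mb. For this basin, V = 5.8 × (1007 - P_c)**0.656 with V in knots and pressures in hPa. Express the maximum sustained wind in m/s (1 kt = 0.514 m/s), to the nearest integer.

15 m/s

ΔP = 1007 − 995 = 12 mb.
V ≈ 5.8 × 12^0.656 = 5.8 × 5.104 ≈ 29.605 kt.
29.605 × 0.514 ≈ 15.22 m/s → 15 m/s.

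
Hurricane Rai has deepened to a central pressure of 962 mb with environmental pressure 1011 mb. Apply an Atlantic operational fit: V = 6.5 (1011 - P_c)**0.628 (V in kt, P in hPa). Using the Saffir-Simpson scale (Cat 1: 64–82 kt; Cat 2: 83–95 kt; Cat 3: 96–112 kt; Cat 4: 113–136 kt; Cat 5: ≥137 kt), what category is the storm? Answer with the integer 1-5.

1

ΔP = 1011 − 962 = 49 mb.
V ≈ 6.5 × 49^0.628 = 6.5 × 11.52 ≈ 75 kt.
75 kt falls in the Category 1 band.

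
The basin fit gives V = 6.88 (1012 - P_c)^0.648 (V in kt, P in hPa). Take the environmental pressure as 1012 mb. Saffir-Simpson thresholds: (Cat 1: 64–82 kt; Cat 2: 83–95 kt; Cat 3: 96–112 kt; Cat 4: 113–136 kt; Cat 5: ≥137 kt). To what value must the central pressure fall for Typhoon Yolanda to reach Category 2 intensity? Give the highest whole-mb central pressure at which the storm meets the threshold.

965 mb

Category 2 begins at V = 83 kt.
Required ΔP = (83/6.88)^(1/0.648) = 12.064^1.543 ≈ 46.66 mb.
P_c ≤ 1012 − 46.66 = 965.34, so the highest integer P_c is 965 mb.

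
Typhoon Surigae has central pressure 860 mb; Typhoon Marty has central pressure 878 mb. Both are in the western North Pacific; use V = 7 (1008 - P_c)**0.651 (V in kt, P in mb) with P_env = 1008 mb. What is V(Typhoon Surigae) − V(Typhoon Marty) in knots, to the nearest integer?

15 kt

Typhoon Surigae: ΔP = 148; V ≈ 7 × 148^0.651 ≈ 181.11 kt.
Typhoon Marty: ΔP = 130; V ≈ 7 × 130^0.651 ≈ 166.45 kt.
Difference ≈ 181.11 − 166.45 = 14.66 → 15 kt.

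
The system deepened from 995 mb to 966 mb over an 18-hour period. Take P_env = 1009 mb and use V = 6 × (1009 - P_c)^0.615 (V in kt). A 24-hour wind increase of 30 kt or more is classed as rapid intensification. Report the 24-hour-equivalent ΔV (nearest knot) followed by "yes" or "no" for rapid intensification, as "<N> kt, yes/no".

40 kt, yes

V₁: ΔP = 14, V ≈ 6 × 14^0.615 ≈ 30.41 kt.
V₂: ΔP = 43, V ≈ 6 × 43^0.615 ≈ 60.64 kt.
ΔV over 18 h = 30.23 kt → 24 h equivalent = 30.23 × 24/18 ≈ 40.31 kt.
40 kt ≥ 30 kt ⇒ rapid intensification.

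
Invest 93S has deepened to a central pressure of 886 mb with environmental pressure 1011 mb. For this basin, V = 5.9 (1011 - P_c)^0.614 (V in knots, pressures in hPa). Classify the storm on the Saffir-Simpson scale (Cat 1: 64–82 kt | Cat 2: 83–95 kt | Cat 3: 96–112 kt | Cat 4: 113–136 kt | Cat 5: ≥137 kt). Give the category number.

4

ΔP = 1011 − 886 = 125 mb.
V ≈ 5.9 × 125^0.614 = 5.9 × 19.39 ≈ 114 kt.
114 kt falls in the Category 4 band.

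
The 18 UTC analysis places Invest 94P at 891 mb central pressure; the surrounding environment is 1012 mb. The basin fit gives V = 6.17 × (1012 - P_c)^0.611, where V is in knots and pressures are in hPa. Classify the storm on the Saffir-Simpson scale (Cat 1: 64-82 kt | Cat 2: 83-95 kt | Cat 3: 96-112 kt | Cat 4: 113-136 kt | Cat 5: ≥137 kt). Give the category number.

ΔP = 1012 − 891 = 121 mb.
V ≈ 6.17 × 121^0.611 = 6.17 × 18.73 ≈ 116 kt.
116 kt falls in the Category 4 band.

4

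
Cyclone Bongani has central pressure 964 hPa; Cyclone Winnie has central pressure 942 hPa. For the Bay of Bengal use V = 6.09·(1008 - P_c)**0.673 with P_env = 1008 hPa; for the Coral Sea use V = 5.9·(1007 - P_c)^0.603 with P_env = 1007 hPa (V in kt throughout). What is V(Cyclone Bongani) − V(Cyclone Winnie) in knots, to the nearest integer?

5 kt

Cyclone Bongani: ΔP = 44; V ≈ 6.09 × 44^0.673 ≈ 77.74 kt.
Cyclone Winnie: ΔP = 65; V ≈ 5.9 × 65^0.603 ≈ 73.12 kt.
Difference ≈ 77.74 − 73.12 = 4.62 → 5 kt.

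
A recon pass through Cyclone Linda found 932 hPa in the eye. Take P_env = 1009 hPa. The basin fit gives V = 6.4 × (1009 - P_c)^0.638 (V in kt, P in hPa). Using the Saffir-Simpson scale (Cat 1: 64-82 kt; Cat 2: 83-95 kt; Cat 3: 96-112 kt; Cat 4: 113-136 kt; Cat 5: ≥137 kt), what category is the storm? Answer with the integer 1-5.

ΔP = 1009 − 932 = 77 hPa.
V ≈ 6.4 × 77^0.638 = 6.4 × 15.98 ≈ 102 kt.
102 kt falls in the Category 3 band.

3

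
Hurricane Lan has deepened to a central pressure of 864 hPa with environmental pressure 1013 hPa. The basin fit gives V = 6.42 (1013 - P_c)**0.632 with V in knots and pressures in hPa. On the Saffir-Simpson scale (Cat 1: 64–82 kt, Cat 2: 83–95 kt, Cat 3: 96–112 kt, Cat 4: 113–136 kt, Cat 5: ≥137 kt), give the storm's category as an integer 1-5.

ΔP = 1013 − 864 = 149 hPa.
V ≈ 6.42 × 149^0.632 = 6.42 × 23.63 ≈ 152 kt.
152 kt falls in the Category 5 band.

5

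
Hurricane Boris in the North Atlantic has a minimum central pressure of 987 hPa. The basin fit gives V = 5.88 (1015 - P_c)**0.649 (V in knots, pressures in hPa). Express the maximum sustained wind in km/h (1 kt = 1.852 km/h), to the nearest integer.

ΔP = 1015 − 987 = 28 hPa.
V ≈ 5.88 × 28^0.649 = 5.88 × 8.694 ≈ 51.119 kt.
51.119 × 1.852 ≈ 94.67 km/h → 95 km/h.

95 km/h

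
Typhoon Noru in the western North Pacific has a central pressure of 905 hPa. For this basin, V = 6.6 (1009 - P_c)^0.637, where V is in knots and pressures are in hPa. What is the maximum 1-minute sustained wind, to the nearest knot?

127 kt

ΔP = 1009 − 905 = 104 hPa.
104^0.637 ≈ 19.269.
V ≈ 6.6 × 19.269 ≈ 127.2 kt.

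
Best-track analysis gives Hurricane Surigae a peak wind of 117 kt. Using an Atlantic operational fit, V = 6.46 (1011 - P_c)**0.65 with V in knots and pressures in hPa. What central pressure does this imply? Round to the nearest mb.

925 mb

ΔP = (V / 6.46)^(1/0.65) = (117/6.46)^1.538.
117/6.46 = 18.111; 18.111^1.538 ≈ 86.16 mb.
P_c = 1011 − 86.16 = 924.84 ≈ 925 mb.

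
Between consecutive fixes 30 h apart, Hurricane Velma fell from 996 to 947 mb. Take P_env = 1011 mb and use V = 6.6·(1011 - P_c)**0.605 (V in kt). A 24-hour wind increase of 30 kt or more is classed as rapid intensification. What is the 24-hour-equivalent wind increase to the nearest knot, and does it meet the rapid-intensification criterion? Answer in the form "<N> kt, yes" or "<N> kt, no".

38 kt, yes

V₁: ΔP = 15, V ≈ 6.6 × 15^0.605 ≈ 33.97 kt.
V₂: ΔP = 64, V ≈ 6.6 × 64^0.605 ≈ 81.71 kt.
ΔV over 30 h = 47.74 kt → 24 h equivalent = 47.74 × 24/30 ≈ 38.19 kt.
38 kt ≥ 30 kt ⇒ rapid intensification.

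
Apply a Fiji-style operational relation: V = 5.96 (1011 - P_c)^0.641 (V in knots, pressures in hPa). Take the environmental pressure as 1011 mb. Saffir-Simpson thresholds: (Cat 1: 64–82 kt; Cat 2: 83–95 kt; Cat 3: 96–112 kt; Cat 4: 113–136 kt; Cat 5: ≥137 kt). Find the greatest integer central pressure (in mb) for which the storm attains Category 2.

Category 2 begins at V = 83 kt.
Required ΔP = (83/5.96)^(1/0.641) = 13.926^1.560 ≈ 60.88 mb.
P_c ≤ 1011 − 60.88 = 950.12, so the highest integer P_c is 950 mb.

950 mb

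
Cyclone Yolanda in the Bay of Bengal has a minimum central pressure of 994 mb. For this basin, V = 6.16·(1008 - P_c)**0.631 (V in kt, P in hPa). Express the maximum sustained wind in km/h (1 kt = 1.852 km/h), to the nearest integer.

60 km/h

ΔP = 1008 − 994 = 14 mb.
V ≈ 6.16 × 14^0.631 = 6.16 × 5.287 ≈ 32.568 kt.
32.568 × 1.852 ≈ 60.32 km/h → 60 km/h.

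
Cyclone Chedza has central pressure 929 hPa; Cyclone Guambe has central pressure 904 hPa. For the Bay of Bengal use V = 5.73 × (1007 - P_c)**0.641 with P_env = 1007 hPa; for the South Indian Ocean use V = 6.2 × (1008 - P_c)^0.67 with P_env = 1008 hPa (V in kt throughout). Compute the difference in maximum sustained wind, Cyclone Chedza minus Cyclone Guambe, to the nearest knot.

-46 kt

Cyclone Chedza: ΔP = 78; V ≈ 5.73 × 78^0.641 ≈ 93.54 kt.
Cyclone Guambe: ΔP = 104; V ≈ 6.2 × 104^0.67 ≈ 139.25 kt.
Difference ≈ 93.54 − 139.25 = -45.71 → -46 kt.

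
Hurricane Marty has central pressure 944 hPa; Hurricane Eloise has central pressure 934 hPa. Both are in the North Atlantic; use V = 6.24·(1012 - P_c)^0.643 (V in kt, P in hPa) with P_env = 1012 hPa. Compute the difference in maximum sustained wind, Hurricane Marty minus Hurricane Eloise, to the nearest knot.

-9 kt

Hurricane Marty: ΔP = 68; V ≈ 6.24 × 68^0.643 ≈ 94.08 kt.
Hurricane Eloise: ΔP = 78; V ≈ 6.24 × 78^0.643 ≈ 102.75 kt.
Difference ≈ 94.08 − 102.75 = -8.67 → -9 kt.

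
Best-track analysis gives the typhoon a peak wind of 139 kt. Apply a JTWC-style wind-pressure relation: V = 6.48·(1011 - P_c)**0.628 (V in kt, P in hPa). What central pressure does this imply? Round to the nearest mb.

879 mb

ΔP = (V / 6.48)^(1/0.628) = (139/6.48)^1.592.
139/6.48 = 21.451; 21.451^1.592 ≈ 131.86 mb.
P_c = 1011 − 131.86 = 879.14 ≈ 879 mb.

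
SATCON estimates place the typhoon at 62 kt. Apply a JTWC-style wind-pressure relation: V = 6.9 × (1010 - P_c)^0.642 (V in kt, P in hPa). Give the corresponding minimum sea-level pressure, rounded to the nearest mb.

ΔP = (V / 6.9)^(1/0.642) = (62/6.9)^1.558.
62/6.9 = 8.986; 8.986^1.558 ≈ 30.57 mb.
P_c = 1010 − 30.57 = 979.43 ≈ 979 mb.

979 mb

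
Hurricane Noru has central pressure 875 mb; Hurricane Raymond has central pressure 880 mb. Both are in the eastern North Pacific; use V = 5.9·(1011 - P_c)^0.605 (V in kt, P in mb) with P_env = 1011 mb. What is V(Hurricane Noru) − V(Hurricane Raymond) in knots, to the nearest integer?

3 kt

Hurricane Noru: ΔP = 136; V ≈ 5.9 × 136^0.605 ≈ 115.25 kt.
Hurricane Raymond: ΔP = 131; V ≈ 5.9 × 131^0.605 ≈ 112.67 kt.
Difference ≈ 115.25 − 112.67 = 2.58 → 3 kt.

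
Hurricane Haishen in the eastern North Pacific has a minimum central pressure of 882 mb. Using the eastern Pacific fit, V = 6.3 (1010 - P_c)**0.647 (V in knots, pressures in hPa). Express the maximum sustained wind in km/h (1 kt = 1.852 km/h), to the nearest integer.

ΔP = 1010 − 882 = 128 mb.
V ≈ 6.3 × 128^0.647 = 6.3 × 23.087 ≈ 145.447 kt.
145.447 × 1.852 ≈ 269.37 km/h → 269 km/h.

269 km/h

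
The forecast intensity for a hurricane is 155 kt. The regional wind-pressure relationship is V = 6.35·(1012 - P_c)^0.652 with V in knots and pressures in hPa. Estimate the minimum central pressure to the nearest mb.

878 mb

ΔP = (V / 6.35)^(1/0.652) = (155/6.35)^1.534.
155/6.35 = 24.409; 24.409^1.534 ≈ 134.32 mb.
P_c = 1012 − 134.32 = 877.68 ≈ 878 mb.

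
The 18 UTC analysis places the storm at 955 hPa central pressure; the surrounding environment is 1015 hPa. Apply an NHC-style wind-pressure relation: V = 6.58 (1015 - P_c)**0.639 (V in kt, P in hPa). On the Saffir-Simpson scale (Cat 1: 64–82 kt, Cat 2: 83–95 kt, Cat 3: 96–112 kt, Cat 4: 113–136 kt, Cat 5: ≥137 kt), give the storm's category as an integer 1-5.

2

ΔP = 1015 − 955 = 60 hPa.
V ≈ 6.58 × 60^0.639 = 6.58 × 13.68 ≈ 90 kt.
90 kt falls in the Category 2 band.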